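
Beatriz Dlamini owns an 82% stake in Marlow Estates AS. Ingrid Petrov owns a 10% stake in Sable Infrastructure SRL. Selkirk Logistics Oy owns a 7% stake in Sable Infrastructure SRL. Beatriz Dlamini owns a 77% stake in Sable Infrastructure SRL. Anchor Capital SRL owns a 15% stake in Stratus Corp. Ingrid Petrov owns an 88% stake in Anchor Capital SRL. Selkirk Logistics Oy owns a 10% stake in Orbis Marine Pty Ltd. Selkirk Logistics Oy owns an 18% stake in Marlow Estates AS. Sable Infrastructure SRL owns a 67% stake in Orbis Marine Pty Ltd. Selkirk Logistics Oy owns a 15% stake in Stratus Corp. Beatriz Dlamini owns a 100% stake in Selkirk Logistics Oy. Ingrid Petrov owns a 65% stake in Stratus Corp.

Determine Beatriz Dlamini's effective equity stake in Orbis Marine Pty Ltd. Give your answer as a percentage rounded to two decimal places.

Beatriz reaches Orbis along 3 paths.
Via Selkirk: 100% × 10% = 10%.
Via Selkirk → Sable: 100% × 7% × 67% = 4.69%.
Via Sable: 77% × 67% = 51.59%.
Total: 10% + 4.69% + 51.59% = 66.28%.

66.28%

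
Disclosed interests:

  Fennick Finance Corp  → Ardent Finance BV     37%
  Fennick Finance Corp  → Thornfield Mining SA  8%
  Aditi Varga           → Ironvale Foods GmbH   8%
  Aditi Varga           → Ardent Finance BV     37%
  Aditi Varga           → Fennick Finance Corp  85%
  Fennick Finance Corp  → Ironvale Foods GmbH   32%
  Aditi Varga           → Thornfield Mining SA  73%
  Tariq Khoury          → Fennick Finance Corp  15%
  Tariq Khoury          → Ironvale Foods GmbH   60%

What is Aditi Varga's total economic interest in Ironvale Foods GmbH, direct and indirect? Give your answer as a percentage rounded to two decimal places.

35.20%

Aditi reaches Ironvale along 2 paths.
Via Fennick: 85% × 32% = 27.2%.
Direct stake: 8% = 8%.
Total: 27.2% + 8% = 35.2%.
Rounded: 35.20%.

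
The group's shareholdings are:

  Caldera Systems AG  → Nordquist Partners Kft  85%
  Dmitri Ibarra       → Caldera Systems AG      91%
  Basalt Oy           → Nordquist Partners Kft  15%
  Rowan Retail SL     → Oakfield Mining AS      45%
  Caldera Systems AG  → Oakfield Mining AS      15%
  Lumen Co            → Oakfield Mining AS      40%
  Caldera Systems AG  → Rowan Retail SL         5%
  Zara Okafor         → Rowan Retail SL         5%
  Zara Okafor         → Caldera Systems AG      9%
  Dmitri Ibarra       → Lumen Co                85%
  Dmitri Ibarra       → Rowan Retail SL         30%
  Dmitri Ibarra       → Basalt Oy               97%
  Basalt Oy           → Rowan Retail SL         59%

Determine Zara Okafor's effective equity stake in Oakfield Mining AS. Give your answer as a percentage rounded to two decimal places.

Zara reaches Oakfield along 3 paths.
Via Caldera: 9% × 15% = 1.35%.
Via Rowan: 5% × 45% = 2.25%.
Via Caldera → Rowan: 9% × 5% × 45% = 0.2025%.
Total: 1.35% + 2.25% + 0.2025% = 3.8025%.
Rounded: 3.80%.

3.80%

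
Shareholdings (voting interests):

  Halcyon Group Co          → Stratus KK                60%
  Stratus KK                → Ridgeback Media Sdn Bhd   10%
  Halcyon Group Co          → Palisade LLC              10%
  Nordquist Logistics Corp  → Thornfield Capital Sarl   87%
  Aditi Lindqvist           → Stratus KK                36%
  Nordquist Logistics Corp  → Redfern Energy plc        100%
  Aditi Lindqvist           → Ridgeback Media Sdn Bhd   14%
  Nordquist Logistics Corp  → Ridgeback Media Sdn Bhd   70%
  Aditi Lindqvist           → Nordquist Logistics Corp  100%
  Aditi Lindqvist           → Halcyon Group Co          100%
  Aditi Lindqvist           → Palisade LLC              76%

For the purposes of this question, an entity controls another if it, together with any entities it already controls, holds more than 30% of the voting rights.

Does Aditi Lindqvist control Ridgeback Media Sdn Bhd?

Aditi holds 100% of Nordquist, so Aditi controls Nordquist.
Aditi holds 100% of Halcyon, so Aditi controls Halcyon.
Halcyon and Aditi together hold 60% + 36% = 96% of Stratus, so Aditi controls Stratus.
Nordquist and Aditi and Stratus together hold 70% + 14% + 10% = 94% of Ridgeback, so Aditi controls Ridgeback.

Yes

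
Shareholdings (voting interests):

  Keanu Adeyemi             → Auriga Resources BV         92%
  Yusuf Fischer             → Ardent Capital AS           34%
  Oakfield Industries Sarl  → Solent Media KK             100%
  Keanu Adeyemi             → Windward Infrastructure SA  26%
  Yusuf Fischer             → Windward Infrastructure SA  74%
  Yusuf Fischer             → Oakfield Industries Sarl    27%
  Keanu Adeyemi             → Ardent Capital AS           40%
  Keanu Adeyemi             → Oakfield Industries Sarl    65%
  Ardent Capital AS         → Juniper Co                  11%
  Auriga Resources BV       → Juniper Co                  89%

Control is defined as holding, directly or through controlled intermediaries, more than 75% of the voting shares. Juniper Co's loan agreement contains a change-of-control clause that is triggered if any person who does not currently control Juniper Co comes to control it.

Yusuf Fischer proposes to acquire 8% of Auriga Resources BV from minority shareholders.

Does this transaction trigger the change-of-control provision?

No

The purchase changes only Yusuf's holdings, so Yusuf is the only person who could newly come to control Juniper.
Yusuf's largest direct stake is 74% in Windward, which does not meet the threshold, so Yusuf controls no company.
Neither Yusuf nor any entity Yusuf controls holds any voting interest in Juniper.
So before the transaction, Yusuf does not control Juniper.
After the purchase, Yusuf holds 8% of Auriga directly.
Yusuf's side now holds 8% of Auriga, not > 75%, so Yusuf still does not control Auriga.
After the transaction, neither Yusuf nor any entity Yusuf controls holds a voting interest in Juniper, so Yusuf still does not control it.
No new person acquires control, so the clause is not triggered.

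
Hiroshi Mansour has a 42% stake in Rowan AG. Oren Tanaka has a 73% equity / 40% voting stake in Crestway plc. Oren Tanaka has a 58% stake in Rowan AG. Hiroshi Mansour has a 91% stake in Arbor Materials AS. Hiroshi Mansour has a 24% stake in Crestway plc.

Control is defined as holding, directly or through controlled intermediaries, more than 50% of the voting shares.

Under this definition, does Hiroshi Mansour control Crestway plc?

No

Hiroshi holds 91% of Arbor, so Hiroshi controls Arbor.
In Crestway, Hiroshi's side holds only 24%, not > 50%.
So Hiroshi does not control Crestway.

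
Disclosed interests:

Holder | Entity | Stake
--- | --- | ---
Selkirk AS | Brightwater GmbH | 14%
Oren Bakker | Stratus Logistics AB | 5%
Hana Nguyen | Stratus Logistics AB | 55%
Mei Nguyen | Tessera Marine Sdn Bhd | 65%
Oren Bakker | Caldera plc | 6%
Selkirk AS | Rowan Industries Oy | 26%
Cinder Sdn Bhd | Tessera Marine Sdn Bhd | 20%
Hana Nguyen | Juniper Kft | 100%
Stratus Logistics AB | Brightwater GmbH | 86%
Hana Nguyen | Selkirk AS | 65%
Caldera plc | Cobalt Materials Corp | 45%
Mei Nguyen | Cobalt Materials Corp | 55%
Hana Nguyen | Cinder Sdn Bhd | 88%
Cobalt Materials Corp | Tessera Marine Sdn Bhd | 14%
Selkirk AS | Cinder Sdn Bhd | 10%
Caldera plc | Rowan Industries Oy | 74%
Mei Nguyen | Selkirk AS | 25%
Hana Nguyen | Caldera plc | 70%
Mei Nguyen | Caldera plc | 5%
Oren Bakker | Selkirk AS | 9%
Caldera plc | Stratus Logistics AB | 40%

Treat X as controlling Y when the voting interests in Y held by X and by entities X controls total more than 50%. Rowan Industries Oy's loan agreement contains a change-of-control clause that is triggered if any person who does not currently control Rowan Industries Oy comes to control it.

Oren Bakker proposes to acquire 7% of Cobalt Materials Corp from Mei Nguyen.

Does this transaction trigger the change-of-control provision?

No

The purchase adds only to Oren's holdings (Mei's stake shrinks), so Oren is the only person who could newly come to control Rowan.
Oren's largest direct stake is 9% in Selkirk, which does not meet the threshold, so Oren controls no company.
Neither Oren nor any entity Oren controls holds any voting interest in Rowan.
So before the transaction, Oren does not control Rowan.
After the purchase, Oren holds 7% of Cobalt directly, and Mei's stake falls to 48%.
Oren's side now holds 7% of Cobalt, not > 50%, so Oren still does not control Cobalt.
After the transaction, neither Oren nor any entity Oren controls holds a voting interest in Rowan, so Oren still does not control it.
No new person acquires control, so the clause is not triggered.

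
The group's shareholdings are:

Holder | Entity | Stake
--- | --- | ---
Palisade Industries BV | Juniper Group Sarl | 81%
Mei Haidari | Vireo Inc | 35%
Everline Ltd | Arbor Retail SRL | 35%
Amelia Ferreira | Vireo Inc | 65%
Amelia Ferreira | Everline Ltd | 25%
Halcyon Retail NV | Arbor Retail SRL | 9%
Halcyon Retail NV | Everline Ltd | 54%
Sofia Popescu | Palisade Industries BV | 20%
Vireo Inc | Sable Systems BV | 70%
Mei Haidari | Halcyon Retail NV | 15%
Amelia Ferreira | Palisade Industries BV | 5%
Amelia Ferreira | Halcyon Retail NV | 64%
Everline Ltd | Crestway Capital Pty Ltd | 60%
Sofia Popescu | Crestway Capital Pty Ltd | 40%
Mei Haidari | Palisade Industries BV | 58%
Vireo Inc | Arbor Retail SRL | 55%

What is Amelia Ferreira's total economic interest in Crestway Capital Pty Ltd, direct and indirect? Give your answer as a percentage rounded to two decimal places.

Amelia reaches Crestway along 2 paths.
Via Everline: 25% × 60% = 15%.
Via Halcyon → Everline: 64% × 54% × 60% = 20.736%.
Total: 15% + 20.736% = 35.736%.
Rounded: 35.74%.

35.74%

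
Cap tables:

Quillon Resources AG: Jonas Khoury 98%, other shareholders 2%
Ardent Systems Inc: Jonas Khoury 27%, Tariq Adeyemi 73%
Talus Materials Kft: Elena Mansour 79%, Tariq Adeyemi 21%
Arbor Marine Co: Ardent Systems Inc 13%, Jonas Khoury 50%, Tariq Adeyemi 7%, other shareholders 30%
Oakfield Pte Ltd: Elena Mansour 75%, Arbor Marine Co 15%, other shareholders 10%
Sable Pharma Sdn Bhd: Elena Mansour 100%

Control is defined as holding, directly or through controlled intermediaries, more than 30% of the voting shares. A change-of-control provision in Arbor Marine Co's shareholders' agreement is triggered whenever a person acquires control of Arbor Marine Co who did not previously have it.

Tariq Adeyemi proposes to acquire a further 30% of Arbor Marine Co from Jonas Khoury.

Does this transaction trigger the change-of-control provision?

Yes

The purchase adds only to Tariq's holdings (Jonas's stake shrinks), so Tariq is the only person who could newly come to control Arbor.
Tariq holds 73% of Ardent, so Tariq controls Ardent.
In Arbor, Tariq's side holds only 13% + 7% = 20%, not > 30%.
So before the transaction, Tariq does not control Arbor.
After the purchase, Tariq's direct stake in Arbor rises to 7% + 30% = 37%, and Jonas's stake falls to 20%.
Ardent and Tariq together hold 13% + 37% = 50% of Arbor, so Tariq controls Arbor.
Tariq did not control Arbor before and does after, so the clause is triggered.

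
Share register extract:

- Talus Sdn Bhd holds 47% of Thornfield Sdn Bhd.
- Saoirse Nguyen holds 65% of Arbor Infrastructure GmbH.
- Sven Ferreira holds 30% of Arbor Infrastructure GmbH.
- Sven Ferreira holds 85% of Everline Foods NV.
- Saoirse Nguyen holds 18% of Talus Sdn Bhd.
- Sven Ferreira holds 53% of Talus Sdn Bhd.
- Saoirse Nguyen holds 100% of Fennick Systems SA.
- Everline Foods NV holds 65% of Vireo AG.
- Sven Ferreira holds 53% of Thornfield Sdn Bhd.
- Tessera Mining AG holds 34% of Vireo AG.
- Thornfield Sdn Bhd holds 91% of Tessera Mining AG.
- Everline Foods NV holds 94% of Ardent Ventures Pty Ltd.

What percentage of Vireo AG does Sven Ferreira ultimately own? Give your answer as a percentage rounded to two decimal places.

79.36%

Sven reaches Vireo along 3 paths.
Via Everline: 85% × 65% = 55.25%.
Via Thornfield → Tessera: 53% × 91% × 34% = 16.3982%.
Via Talus → Thornfield → Tessera: 53% × 47% × 91% × 34% = 7.707154%.
Total: 55.25% + 16.3982% + 7.707154% = 79.355354%.
Rounded: 79.36%.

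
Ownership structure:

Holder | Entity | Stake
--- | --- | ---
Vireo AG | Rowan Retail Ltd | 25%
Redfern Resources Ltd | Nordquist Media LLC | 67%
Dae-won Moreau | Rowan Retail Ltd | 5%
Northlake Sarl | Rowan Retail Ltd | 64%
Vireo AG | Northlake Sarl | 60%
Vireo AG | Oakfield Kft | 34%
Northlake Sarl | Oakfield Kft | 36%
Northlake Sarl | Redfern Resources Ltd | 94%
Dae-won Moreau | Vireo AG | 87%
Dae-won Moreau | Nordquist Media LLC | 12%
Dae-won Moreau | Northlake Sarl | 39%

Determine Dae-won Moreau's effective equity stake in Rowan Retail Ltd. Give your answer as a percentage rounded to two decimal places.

Dae-won reaches Rowan along 4 paths.
Via Vireo: 87% × 25% = 21.75%.
Via Vireo → Northlake: 87% × 60% × 64% = 33.408%.
Via Northlake: 39% × 64% = 24.96%.
Direct stake: 5% = 5%.
Total: 21.75% + 33.408% + 24.96% + 5% = 85.118%.
Rounded: 85.12%.

85.12%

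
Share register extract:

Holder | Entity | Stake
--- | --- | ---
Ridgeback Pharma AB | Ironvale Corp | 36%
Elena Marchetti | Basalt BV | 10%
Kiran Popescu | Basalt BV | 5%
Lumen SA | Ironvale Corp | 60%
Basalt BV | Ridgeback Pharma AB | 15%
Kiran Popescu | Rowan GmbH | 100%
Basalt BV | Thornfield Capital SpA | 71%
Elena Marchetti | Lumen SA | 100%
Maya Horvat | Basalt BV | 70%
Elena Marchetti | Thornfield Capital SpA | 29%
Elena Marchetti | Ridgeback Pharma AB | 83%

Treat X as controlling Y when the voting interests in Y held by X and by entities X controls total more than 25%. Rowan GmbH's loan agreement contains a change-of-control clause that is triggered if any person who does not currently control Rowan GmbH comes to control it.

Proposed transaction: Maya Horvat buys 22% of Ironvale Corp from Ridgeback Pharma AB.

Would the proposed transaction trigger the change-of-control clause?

The purchase adds only to Maya's holdings (Ridgeback's stake shrinks), so Maya is the only person who could newly come to control Rowan.
Maya holds 70% of Basalt, so Maya controls Basalt.
Basalt holds 71% of Thornfield, so Maya controls Thornfield.
Neither Maya nor any entity Maya controls holds any voting interest in Rowan.
So before the transaction, Maya does not control Rowan.
After the purchase, Maya holds 22% of Ironvale directly, and Ridgeback's stake falls to 14%.
Maya's side now holds 22% of Ironvale, not > 25%, so Maya still does not control Ironvale.
After the transaction, neither Maya nor any entity Maya controls holds a voting interest in Rowan, so Maya still does not control it.
No new person acquires control, so the clause is not triggered.

No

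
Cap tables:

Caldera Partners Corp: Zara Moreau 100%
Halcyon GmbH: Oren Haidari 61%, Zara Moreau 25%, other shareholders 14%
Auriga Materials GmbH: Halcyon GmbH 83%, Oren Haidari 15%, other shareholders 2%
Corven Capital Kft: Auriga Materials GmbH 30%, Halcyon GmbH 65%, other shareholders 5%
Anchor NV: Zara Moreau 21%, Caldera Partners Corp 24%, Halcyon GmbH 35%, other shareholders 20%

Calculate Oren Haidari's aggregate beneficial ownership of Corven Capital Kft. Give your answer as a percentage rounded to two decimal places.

59.34%

Oren reaches Corven along 3 paths.
Via Halcyon → Auriga: 61% × 83% × 30% = 15.189%.
Via Auriga: 15% × 30% = 4.5%.
Via Halcyon: 61% × 65% = 39.65%.
Total: 15.189% + 4.5% + 39.65% = 59.339%.
Rounded: 59.34%.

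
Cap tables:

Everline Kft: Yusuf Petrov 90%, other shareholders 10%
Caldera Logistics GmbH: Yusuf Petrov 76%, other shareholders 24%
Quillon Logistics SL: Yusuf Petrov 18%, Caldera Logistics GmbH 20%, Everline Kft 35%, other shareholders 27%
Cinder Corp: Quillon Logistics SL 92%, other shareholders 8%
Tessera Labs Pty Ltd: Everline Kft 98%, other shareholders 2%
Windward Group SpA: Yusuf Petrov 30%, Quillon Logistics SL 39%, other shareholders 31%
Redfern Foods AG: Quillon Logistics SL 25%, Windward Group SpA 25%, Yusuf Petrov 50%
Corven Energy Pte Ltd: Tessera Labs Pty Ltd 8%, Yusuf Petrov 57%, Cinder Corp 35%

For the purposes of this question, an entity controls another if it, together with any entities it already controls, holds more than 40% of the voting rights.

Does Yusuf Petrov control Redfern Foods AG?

Yes

Yusuf holds 90% of Everline, so Yusuf controls Everline.
Yusuf holds 76% of Caldera, so Yusuf controls Caldera.
Yusuf and Caldera and Everline together hold 18% + 20% + 35% = 73% of Quillon, so Yusuf controls Quillon.
Yusuf and Quillon together hold 30% + 39% = 69% of Windward, so Yusuf controls Windward.
Quillon and Windward and Yusuf together hold 25% + 25% + 50% = 100% of Redfern, so Yusuf controls Redfern.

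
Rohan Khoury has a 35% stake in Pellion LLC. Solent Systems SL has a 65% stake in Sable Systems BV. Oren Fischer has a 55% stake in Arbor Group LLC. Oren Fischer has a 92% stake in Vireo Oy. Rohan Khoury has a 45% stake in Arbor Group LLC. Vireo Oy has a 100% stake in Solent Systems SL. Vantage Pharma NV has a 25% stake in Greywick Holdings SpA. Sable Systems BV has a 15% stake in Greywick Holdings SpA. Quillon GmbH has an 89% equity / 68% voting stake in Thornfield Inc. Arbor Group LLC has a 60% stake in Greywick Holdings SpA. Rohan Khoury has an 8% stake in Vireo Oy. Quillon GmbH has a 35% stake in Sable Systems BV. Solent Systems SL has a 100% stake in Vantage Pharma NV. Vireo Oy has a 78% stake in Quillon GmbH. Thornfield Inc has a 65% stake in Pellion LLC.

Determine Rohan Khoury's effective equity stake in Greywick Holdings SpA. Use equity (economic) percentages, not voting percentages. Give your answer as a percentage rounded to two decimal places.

Rohan reaches Greywick along 4 paths.
Via Arbor: 45% × 60% = 27%.
Via Vireo → Quillon → Sable: 8% × 78% × 35% × 15% = 0.3276%.
Via Vireo → Solent → Sable: 8% × 100% × 65% × 15% = 0.78%.
Via Vireo → Solent → Vantage: 8% × 100% × 100% × 25% = 2%.
Total: 27% + 0.3276% + 0.78% + 2% = 30.1076%.
Rounded: 30.11%.

30.11%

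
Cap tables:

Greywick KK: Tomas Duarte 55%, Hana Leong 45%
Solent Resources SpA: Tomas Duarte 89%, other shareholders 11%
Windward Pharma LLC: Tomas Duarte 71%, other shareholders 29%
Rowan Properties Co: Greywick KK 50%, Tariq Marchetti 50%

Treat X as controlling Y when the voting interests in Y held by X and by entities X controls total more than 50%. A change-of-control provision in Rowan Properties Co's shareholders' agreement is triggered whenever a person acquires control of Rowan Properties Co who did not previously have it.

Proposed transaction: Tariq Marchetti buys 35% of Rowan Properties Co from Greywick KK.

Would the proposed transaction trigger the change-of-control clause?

The purchase adds only to Tariq's holdings (Greywick's stake shrinks), so Tariq is the only person who could newly come to control Rowan.
Tariq's largest direct stake is 50% in Rowan, which does not meet the threshold, so Tariq controls no company.
In Rowan, Tariq's side holds only 50%, not > 50%.
So before the transaction, Tariq does not control Rowan.
After the purchase, Tariq's direct stake in Rowan rises to 50% + 35% = 85%, and Greywick's stake falls to 15%.
Tariq holds 85% of Rowan, so Tariq controls Rowan.
Tariq did not control Rowan before and does after, so the clause is triggered.

Yes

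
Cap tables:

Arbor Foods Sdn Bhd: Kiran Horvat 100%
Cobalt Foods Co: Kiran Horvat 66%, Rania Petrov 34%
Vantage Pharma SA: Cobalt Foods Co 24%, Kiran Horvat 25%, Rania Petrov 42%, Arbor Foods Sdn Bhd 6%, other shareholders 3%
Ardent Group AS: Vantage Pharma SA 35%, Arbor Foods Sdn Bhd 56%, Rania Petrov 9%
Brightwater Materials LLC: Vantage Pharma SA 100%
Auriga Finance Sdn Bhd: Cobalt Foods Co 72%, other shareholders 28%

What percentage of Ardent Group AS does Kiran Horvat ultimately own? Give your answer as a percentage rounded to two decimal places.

72.39%

Kiran reaches Ardent along 4 paths.
Via Cobalt → Vantage: 66% × 24% × 35% = 5.544%.
Via Vantage: 25% × 35% = 8.75%.
Via Arbor → Vantage: 100% × 6% × 35% = 2.1%.
Via Arbor: 100% × 56% = 56%.
Total: 5.544% + 8.75% + 2.1% + 56% = 72.394%.
Rounded: 72.39%.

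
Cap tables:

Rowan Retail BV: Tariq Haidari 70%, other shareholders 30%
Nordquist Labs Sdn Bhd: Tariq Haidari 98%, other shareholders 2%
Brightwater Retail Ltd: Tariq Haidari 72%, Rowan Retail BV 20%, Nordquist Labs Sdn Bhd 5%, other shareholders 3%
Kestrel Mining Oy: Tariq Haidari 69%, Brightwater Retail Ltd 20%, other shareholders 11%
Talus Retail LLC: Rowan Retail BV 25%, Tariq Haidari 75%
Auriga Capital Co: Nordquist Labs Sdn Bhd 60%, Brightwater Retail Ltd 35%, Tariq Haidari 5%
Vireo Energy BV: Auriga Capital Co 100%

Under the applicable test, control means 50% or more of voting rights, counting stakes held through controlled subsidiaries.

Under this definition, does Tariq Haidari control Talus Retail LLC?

Tariq holds 70% of Rowan, so Tariq controls Rowan.
Rowan and Tariq together hold 25% + 75% = 100% of Talus, so Tariq controls Talus.

Yes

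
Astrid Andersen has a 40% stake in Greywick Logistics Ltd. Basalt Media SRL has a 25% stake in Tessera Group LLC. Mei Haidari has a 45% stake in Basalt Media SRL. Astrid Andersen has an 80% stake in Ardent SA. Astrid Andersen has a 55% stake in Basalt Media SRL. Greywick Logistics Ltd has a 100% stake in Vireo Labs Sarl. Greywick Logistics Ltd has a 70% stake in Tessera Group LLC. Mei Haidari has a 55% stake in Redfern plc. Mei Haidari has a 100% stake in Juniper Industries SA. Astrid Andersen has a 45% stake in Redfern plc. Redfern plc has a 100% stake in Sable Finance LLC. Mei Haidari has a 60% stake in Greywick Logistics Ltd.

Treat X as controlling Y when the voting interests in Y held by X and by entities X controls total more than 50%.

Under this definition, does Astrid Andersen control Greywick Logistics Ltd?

Astrid holds 55% of Basalt, so Astrid controls Basalt.
Astrid holds 80% of Ardent, so Astrid controls Ardent.
In Greywick, Astrid's side holds only 40%, not > 50%.
So Astrid does not control Greywick.

No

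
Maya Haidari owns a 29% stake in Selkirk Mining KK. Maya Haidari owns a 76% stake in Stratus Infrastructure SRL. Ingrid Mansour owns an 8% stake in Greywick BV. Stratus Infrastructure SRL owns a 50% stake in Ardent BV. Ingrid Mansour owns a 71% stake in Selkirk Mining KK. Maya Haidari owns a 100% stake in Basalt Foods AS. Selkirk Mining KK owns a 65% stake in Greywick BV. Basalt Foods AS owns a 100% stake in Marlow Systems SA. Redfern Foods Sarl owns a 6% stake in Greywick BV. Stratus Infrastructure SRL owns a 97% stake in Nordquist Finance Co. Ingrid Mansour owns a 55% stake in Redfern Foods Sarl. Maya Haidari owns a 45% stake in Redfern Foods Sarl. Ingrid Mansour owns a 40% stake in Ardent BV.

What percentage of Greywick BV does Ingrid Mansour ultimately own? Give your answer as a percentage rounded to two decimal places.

Ingrid reaches Greywick along 3 paths.
Via Redfern: 55% × 6% = 3.3%.
Via Selkirk: 71% × 65% = 46.15%.
Direct stake: 8% = 8%.
Total: 3.3% + 46.15% + 8% = 57.45%.

57.45%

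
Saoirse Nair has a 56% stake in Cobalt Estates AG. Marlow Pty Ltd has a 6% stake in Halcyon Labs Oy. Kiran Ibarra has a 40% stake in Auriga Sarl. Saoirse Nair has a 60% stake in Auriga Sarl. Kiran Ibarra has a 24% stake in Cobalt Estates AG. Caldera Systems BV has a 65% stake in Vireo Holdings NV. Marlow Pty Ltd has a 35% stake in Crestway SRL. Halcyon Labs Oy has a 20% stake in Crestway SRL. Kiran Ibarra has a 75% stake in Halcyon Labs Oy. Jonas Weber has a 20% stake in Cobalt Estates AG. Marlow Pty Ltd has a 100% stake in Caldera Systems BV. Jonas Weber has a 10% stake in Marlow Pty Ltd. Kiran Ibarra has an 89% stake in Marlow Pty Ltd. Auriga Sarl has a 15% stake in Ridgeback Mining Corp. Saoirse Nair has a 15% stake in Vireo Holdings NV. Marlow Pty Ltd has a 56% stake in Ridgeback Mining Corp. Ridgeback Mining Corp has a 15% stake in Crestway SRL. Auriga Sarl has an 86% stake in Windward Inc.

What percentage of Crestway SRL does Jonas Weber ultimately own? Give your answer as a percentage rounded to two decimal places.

Jonas reaches Crestway along 3 paths.
Via Marlow: 10% × 35% = 3.5%.
Via Marlow → Ridgeback: 10% × 56% × 15% = 0.84%.
Via Marlow → Halcyon: 10% × 6% × 20% = 0.12%.
Total: 3.5% + 0.84% + 0.12% = 4.46%.

4.46%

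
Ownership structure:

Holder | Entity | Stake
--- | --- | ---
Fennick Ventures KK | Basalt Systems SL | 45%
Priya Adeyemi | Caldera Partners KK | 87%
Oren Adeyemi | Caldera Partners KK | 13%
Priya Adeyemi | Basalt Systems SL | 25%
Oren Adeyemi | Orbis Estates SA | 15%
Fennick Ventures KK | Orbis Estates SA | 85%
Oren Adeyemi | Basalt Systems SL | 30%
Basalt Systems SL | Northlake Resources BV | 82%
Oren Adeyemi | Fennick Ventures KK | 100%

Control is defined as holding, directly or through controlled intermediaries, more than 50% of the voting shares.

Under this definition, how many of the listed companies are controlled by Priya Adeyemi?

1

Priya holds 87% of Caldera, so Priya controls Caldera.
No other company's threshold is met.
Priya controls 1 company.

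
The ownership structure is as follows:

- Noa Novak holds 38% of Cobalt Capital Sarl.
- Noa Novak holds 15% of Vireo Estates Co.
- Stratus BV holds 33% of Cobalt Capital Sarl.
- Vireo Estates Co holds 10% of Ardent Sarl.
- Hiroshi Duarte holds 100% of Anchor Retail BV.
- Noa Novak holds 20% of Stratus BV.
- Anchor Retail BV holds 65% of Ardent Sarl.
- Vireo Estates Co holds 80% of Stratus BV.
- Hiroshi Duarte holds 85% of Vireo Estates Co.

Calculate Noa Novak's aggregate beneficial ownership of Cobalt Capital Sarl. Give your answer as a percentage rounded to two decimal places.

Noa reaches Cobalt along 3 paths.
Via Vireo → Stratus: 15% × 80% × 33% = 3.96%.
Via Stratus: 20% × 33% = 6.6%.
Direct stake: 38% = 38%.
Total: 3.96% + 6.6% + 38% = 48.56%.

48.56%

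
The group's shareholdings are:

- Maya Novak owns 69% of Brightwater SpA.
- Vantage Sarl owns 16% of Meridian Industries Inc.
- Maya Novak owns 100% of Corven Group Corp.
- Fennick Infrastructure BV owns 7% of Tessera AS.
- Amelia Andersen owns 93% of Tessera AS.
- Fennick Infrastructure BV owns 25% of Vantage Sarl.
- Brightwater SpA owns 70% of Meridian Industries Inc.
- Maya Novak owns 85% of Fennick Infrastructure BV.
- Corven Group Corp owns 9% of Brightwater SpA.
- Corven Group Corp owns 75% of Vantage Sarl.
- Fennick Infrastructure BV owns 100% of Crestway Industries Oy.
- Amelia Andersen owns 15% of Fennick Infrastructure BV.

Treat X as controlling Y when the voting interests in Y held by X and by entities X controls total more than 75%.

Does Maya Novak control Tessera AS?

No

Maya holds 85% of Fennick, so Maya controls Fennick.
Maya holds 100% of Corven, so Maya controls Corven.
Corven and Maya together hold 9% + 69% = 78% of Brightwater, so Maya controls Brightwater.
Corven and Fennick together hold 75% + 25% = 100% of Vantage, so Maya controls Vantage.
Fennick holds 100% of Crestway, so Maya controls Crestway.
Brightwater and Vantage together hold 70% + 16% = 86% of Meridian, so Maya controls Meridian.
In Tessera, Maya's side holds only 7%, not > 75%.
So Maya does not control Tessera.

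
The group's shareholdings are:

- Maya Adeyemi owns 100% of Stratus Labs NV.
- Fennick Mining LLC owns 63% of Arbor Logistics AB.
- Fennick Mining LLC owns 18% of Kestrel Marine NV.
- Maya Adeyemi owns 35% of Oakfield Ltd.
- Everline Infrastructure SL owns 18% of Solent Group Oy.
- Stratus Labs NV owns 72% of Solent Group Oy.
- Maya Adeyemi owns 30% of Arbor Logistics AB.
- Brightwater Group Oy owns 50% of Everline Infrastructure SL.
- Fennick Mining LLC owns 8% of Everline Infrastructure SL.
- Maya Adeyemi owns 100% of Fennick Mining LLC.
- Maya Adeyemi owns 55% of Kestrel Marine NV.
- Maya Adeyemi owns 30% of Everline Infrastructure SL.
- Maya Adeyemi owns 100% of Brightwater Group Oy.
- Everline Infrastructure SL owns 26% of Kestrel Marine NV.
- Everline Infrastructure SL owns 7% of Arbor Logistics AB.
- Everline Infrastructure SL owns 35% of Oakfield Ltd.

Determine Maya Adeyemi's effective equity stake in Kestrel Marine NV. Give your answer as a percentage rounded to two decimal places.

Maya reaches Kestrel along 5 paths.
Via Fennick: 100% × 18% = 18%.
Direct stake: 55% = 55%.
Via Brightwater → Everline: 100% × 50% × 26% = 13%.
Via Fennick → Everline: 100% × 8% × 26% = 2.08%.
Via Everline: 30% × 26% = 7.8%.
Total: 18% + 55% + 13% + 2.08% + 7.8% = 95.88%.

95.88%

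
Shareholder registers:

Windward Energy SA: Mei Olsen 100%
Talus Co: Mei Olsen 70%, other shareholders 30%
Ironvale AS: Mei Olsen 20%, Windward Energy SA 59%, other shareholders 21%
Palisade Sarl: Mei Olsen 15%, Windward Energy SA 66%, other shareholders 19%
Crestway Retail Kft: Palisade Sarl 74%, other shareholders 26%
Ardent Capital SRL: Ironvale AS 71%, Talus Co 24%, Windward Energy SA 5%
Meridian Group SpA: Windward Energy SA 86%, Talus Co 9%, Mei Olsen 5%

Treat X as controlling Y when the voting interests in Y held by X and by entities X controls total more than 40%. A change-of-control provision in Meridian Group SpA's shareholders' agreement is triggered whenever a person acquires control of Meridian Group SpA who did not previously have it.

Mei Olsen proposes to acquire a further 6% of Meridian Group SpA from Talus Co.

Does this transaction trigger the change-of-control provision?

No

The purchase adds only to Mei's holdings (Talus's stake shrinks), so Mei is the only person who could newly come to control Meridian.
Mei holds 70% of Talus, so Mei controls Talus.
Mei holds 100% of Windward, so Mei controls Windward.
Windward and Talus and Mei together hold 86% + 9% + 5% = 100% of Meridian, so Mei controls Meridian.
So Mei already controls Meridian before the transaction.
After the purchase, Mei's direct stake in Meridian rises to 5% + 6% = 11%, and Talus's stake falls to 3%.
Mei controlled Meridian already, so this is not a new person acquiring control; every other person's position is unchanged or reduced.
No new person acquires control, so the clause is not triggered.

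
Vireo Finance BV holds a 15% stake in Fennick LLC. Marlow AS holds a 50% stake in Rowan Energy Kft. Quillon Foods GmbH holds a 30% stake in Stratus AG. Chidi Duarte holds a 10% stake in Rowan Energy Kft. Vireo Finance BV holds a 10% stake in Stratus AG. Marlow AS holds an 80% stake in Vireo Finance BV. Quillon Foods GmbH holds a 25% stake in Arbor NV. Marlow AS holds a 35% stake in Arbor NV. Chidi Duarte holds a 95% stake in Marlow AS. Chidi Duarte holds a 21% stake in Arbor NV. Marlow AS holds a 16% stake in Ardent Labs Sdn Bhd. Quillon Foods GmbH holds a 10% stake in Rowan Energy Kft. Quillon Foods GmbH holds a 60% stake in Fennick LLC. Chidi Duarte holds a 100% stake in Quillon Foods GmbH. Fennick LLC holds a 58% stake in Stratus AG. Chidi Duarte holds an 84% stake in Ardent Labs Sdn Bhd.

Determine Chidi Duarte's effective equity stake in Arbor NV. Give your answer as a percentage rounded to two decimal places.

79.25%

Chidi reaches Arbor along 3 paths.
Direct stake: 21% = 21%.
Via Marlow: 95% × 35% = 33.25%.
Via Quillon: 100% × 25% = 25%.
Total: 21% + 33.25% + 25% = 79.25%.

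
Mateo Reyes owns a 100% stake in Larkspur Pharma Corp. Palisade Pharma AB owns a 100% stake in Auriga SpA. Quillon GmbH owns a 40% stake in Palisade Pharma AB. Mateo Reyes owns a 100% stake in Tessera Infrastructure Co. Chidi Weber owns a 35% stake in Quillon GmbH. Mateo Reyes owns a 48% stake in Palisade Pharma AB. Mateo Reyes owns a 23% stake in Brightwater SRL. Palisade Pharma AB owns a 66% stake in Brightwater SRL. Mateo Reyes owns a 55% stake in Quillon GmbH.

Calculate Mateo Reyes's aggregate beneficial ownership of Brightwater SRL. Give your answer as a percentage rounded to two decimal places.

69.20%

Mateo reaches Brightwater along 3 paths.
Via Quillon → Palisade: 55% × 40% × 66% = 14.52%.
Via Palisade: 48% × 66% = 31.68%.
Direct stake: 23% = 23%.
Total: 14.52% + 31.68% + 23% = 69.2%.
Rounded: 69.20%.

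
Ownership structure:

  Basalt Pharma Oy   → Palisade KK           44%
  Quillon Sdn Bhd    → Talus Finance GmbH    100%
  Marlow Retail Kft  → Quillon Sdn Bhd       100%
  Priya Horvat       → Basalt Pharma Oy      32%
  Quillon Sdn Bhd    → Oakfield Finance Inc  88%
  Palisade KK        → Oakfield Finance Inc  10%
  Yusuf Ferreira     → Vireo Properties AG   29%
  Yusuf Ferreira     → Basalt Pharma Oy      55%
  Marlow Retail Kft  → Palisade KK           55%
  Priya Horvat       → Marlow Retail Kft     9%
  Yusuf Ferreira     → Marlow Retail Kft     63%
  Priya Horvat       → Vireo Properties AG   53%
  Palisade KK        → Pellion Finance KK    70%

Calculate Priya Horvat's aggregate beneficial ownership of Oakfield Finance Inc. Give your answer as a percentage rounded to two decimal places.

Priya reaches Oakfield along 3 paths.
Via Basalt → Palisade: 32% × 44% × 10% = 1.408%.
Via Marlow → Palisade: 9% × 55% × 10% = 0.495%.
Via Marlow → Quillon: 9% × 100% × 88% = 7.92%.
Total: 1.408% + 0.495% + 7.92% = 9.823%.
Rounded: 9.82%.

9.82%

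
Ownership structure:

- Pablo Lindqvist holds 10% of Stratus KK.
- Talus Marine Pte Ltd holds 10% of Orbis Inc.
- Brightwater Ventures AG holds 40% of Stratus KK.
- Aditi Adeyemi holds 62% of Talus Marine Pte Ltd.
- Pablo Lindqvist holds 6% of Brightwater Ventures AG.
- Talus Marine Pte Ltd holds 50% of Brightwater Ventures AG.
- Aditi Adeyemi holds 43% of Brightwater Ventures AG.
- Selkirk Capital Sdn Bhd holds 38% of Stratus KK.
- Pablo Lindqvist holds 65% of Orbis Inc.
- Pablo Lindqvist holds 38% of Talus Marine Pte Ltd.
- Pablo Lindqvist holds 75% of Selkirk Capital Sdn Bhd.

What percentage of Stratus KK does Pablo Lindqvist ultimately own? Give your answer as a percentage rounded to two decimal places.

Pablo reaches Stratus along 4 paths.
Direct stake: 10% = 10%.
Via Selkirk: 75% × 38% = 28.5%.
Via Talus → Brightwater: 38% × 50% × 40% = 7.6%.
Via Brightwater: 6% × 40% = 2.4%.
Total: 10% + 28.5% + 7.6% + 2.4% = 48.5%.
Rounded: 48.50%.

48.50%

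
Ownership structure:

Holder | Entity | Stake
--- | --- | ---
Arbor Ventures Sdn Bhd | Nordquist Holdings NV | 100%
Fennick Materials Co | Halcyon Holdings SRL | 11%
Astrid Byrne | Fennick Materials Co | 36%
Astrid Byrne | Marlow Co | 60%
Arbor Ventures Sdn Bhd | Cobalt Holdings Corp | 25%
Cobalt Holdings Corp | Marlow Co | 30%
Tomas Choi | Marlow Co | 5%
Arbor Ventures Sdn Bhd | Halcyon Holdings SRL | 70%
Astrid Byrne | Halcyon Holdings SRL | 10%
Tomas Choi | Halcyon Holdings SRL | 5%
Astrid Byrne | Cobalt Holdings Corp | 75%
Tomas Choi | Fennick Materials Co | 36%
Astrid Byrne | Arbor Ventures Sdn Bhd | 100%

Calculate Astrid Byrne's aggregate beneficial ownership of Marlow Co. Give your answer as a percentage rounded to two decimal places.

Astrid reaches Marlow along 3 paths.
Via Cobalt: 75% × 30% = 22.5%.
Via Arbor → Cobalt: 100% × 25% × 30% = 7.5%.
Direct stake: 60% = 60%.
Total: 22.5% + 7.5% + 60% = 90%.
Rounded: 90.00%.

90.00%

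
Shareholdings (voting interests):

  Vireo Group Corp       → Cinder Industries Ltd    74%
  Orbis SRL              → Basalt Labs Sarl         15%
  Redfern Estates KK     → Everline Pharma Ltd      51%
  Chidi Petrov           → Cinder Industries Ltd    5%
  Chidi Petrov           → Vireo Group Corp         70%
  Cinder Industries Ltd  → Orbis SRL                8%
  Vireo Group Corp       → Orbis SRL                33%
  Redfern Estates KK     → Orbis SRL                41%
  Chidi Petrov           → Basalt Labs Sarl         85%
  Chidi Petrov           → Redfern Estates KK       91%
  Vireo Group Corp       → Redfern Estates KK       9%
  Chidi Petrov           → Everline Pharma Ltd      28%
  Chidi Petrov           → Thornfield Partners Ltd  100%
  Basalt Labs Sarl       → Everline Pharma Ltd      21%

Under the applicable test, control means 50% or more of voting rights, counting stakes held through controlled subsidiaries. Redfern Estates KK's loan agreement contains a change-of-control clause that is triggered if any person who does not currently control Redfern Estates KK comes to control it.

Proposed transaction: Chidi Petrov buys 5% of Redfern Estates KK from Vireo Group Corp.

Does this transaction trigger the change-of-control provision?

The purchase adds only to Chidi's holdings (Vireo's stake shrinks), so Chidi is the only person who could newly come to control Redfern.
Chidi holds 70% of Vireo, so Chidi controls Vireo.
Vireo and Chidi together hold 9% + 91% = 100% of Redfern, so Chidi controls Redfern.
So Chidi already controls Redfern before the transaction.
After the purchase, Chidi's direct stake in Redfern rises to 91% + 5% = 96%, and Vireo's stake falls to 4%.
Chidi controlled Redfern already, so this is not a new person acquiring control; every other person's position is unchanged or reduced.
No new person acquires control, so the clause is not triggered.

No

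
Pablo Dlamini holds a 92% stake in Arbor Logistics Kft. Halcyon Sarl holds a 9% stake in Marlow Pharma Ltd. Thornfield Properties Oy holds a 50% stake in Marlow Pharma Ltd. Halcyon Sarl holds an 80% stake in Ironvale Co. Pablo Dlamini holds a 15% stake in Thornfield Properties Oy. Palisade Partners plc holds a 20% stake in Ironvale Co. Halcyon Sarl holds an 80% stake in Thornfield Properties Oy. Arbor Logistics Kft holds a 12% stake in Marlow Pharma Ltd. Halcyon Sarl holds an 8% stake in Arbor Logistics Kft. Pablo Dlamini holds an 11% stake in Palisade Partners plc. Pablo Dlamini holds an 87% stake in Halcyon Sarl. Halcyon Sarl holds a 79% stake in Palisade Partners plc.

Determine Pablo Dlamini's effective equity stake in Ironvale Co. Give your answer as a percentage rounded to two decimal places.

85.55%

Pablo reaches Ironvale along 3 paths.
Via Halcyon: 87% × 80% = 69.6%.
Via Palisade: 11% × 20% = 2.2%.
Via Halcyon → Palisade: 87% × 79% × 20% = 13.746%.
Total: 69.6% + 2.2% + 13.746% = 85.546%.
Rounded: 85.55%.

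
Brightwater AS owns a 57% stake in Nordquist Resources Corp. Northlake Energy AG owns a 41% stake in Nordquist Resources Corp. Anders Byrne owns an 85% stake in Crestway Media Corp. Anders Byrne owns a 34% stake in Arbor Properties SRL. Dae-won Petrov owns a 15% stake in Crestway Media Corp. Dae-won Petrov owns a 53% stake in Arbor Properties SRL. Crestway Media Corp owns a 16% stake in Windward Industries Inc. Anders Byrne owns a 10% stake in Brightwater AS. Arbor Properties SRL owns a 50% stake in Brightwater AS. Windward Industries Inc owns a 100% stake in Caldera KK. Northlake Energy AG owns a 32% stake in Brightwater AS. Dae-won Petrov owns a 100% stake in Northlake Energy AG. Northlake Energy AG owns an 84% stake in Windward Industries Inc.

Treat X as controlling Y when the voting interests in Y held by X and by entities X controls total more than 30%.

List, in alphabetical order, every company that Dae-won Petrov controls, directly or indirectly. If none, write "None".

Arbor Properties SRL, Brightwater AS, Caldera KK, Nordquist Resources Corp, Northlake Energy AG, Windward Industries Inc

Dae-won holds 100% of Northlake, so Dae-won controls Northlake.
Dae-won holds 53% of Arbor, so Dae-won controls Arbor.
Arbor and Northlake together hold 50% + 32% = 82% of Brightwater, so Dae-won controls Brightwater.
Northlake holds 84% of Windward, so Dae-won controls Windward.
Northlake and Brightwater together hold 41% + 57% = 98% of Nordquist, so Dae-won controls Nordquist.
Windward holds 100% of Caldera, so Dae-won controls Caldera.
No other company's threshold is met.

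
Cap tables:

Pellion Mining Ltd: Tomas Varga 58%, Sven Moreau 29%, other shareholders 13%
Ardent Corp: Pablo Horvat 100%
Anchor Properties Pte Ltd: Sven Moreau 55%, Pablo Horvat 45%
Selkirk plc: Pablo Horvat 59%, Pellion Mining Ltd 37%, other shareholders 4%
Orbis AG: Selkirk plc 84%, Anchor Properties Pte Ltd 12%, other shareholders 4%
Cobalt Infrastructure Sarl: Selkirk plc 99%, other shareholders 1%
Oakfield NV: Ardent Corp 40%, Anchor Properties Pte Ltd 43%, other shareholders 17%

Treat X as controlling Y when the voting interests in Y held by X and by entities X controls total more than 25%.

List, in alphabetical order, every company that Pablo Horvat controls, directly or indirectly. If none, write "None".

Pablo holds 100% of Ardent, so Pablo controls Ardent.
Pablo holds 45% of Anchor, so Pablo controls Anchor.
Pablo holds 59% of Selkirk, so Pablo controls Selkirk.
Selkirk and Anchor together hold 84% + 12% = 96% of Orbis, so Pablo controls Orbis.
Selkirk holds 99% of Cobalt, so Pablo controls Cobalt.
Ardent and Anchor together hold 40% + 43% = 83% of Oakfield, so Pablo controls Oakfield.
No other company's threshold is met.

Anchor Properties Pte Ltd, Ardent Corp, Cobalt Infrastructure Sarl, Oakfield NV, Orbis AG, Selkirk plc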